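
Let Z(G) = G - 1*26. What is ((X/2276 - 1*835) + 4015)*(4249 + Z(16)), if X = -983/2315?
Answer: 71025412411863/5268940 ≈ 1.3480e+7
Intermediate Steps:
Z(G) = -26 + G (Z(G) = G - 26 = -26 + G)
X = -983/2315 (X = -983*1/2315 = -983/2315 ≈ -0.42462)
((X/2276 - 1*835) + 4015)*(4249 + Z(16)) = ((-983/2315/2276 - 1*835) + 4015)*(4249 + (-26 + 16)) = ((-983/2315*1/2276 - 835) + 4015)*(4249 - 10) = ((-983/5268940 - 835) + 4015)*4239 = (-4399565883/5268940 + 4015)*4239 = (16755228217/5268940)*4239 = 71025412411863/5268940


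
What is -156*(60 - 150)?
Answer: 14040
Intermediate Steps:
-156*(60 - 150) = -156*(-90) = 14040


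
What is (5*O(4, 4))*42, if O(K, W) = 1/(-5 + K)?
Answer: -210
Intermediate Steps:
(5*O(4, 4))*42 = (5/(-5 + 4))*42 = (5/(-1))*42 = (5*(-1))*42 = -5*42 = -210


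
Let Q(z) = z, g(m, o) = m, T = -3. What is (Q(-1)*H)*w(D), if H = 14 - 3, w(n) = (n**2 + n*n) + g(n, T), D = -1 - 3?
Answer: -308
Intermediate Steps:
D = -4
w(n) = n + 2*n**2 (w(n) = (n**2 + n*n) + n = (n**2 + n**2) + n = 2*n**2 + n = n + 2*n**2)
H = 11
(Q(-1)*H)*w(D) = (-1*11)*(-4*(1 + 2*(-4))) = -(-44)*(1 - 8) = -(-44)*(-7) = -11*28 = -308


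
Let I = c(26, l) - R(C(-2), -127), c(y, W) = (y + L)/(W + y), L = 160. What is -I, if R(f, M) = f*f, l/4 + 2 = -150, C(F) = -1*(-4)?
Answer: 1583/97 ≈ 16.320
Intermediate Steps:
C(F) = 4
l = -608 (l = -8 + 4*(-150) = -8 - 600 = -608)
c(y, W) = (160 + y)/(W + y) (c(y, W) = (y + 160)/(W + y) = (160 + y)/(W + y))
R(f, M) = f**2
I = -1583/97 (I = (160 + 26)/(-608 + 26) - 1*4**2 = 186/(-582) - 1*16 = -1/582*186 - 16 = -31/97 - 16 = -1583/97 ≈ -16.320)
-I = -1*(-1583/97) = 1583/97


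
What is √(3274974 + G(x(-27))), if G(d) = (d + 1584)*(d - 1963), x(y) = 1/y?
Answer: 2*√30179878/27 ≈ 406.94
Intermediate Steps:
G(d) = (-1963 + d)*(1584 + d) (G(d) = (1584 + d)*(-1963 + d) = (-1963 + d)*(1584 + d))
√(3274974 + G(x(-27))) = √(3274974 + (-3109392 + (1/(-27))² - 379/(-27))) = √(3274974 + (-3109392 + (-1/27)² - 379*(-1/27))) = √(3274974 + (-3109392 + 1/729 + 379/27)) = √(3274974 - 2266736534/729) = √(120719512/729) = 2*√30179878/27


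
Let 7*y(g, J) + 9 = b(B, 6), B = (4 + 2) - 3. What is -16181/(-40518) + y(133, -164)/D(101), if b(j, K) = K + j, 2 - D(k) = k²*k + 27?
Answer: 16181/40518 ≈ 0.39935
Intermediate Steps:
B = 3 (B = 6 - 3 = 3)
D(k) = -25 - k³ (D(k) = 2 - (k²*k + 27) = 2 - (k³ + 27) = 2 - (27 + k³) = 2 + (-27 - k³) = -25 - k³)
y(g, J) = 0 (y(g, J) = -9/7 + (6 + 3)/7 = -9/7 + (⅐)*9 = -9/7 + 9/7 = 0)
-16181/(-40518) + y(133, -164)/D(101) = -16181/(-40518) + 0/(-25 - 1*101³) = -16181*(-1/40518) + 0/(-25 - 1*1030301) = 16181/40518 + 0/(-25 - 1030301) = 16181/40518 + 0/(-1030326) = 16181/40518 + 0*(-1/1030326) = 16181/40518 + 0 = 16181/40518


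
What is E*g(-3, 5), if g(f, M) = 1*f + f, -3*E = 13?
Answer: 26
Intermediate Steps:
E = -13/3 (E = -⅓*13 = -13/3 ≈ -4.3333)
g(f, M) = 2*f (g(f, M) = f + f = 2*f)
E*g(-3, 5) = -26*(-3)/3 = -13/3*(-6) = 26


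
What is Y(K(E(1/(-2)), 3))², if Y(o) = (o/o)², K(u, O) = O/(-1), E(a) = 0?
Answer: 1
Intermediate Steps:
K(u, O) = -O (K(u, O) = O*(-1) = -O)
Y(o) = 1 (Y(o) = 1² = 1)
Y(K(E(1/(-2)), 3))² = 1² = 1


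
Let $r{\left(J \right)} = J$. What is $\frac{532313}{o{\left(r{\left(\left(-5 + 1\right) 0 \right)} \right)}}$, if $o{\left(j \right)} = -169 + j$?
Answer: $- \frac{532313}{169} \approx -3149.8$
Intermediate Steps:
$\frac{532313}{o{\left(r{\left(\left(-5 + 1\right) 0 \right)} \right)}} = \frac{532313}{-169 + \left(-5 + 1\right) 0} = \frac{532313}{-169 - 0} = \frac{532313}{-169 + 0} = \frac{532313}{-169} = 532313 \left(- \frac{1}{169}\right) = - \frac{532313}{169}$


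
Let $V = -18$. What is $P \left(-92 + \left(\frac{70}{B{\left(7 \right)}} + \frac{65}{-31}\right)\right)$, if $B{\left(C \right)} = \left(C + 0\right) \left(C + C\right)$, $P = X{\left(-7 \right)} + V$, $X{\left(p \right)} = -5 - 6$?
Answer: $\frac{587656}{217} \approx 2708.1$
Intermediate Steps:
$X{\left(p \right)} = -11$ ($X{\left(p \right)} = -5 - 6 = -11$)
$P = -29$ ($P = -11 - 18 = -29$)
$B{\left(C \right)} = 2 C^{2}$ ($B{\left(C \right)} = C 2 C = 2 C^{2}$)
$P \left(-92 + \left(\frac{70}{B{\left(7 \right)}} + \frac{65}{-31}\right)\right) = - 29 \left(-92 + \left(\frac{70}{2 \cdot 7^{2}} + \frac{65}{-31}\right)\right) = - 29 \left(-92 + \left(\frac{70}{2 \cdot 49} + 65 \left(- \frac{1}{31}\right)\right)\right) = - 29 \left(-92 - \left(\frac{65}{31} - \frac{70}{98}\right)\right) = - 29 \left(-92 + \left(70 \cdot \frac{1}{98} - \frac{65}{31}\right)\right) = - 29 \left(-92 + \left(\frac{5}{7} - \frac{65}{31}\right)\right) = - 29 \left(-92 - \frac{300}{217}\right) = \left(-29\right) \left(- \frac{20264}{217}\right) = \frac{587656}{217}$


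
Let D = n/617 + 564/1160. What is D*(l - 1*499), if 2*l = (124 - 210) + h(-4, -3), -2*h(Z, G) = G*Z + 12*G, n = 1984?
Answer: -177511676/89465 ≈ -1984.1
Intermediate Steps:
h(Z, G) = -6*G - G*Z/2 (h(Z, G) = -(G*Z + 12*G)/2 = -(12*G + G*Z)/2 = -6*G - G*Z/2)
D = 662357/178930 (D = 1984/617 + 564/1160 = 1984*(1/617) + 564*(1/1160) = 1984/617 + 141/290 = 662357/178930 ≈ 3.7018)
l = -37 (l = ((124 - 210) - ½*(-3)*(12 - 4))/2 = (-86 - ½*(-3)*8)/2 = (-86 + 12)/2 = (½)*(-74) = -37)
D*(l - 1*499) = 662357*(-37 - 1*499)/178930 = 662357*(-37 - 499)/178930 = (662357/178930)*(-536) = -177511676/89465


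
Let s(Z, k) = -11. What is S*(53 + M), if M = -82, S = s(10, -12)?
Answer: 319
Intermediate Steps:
S = -11
S*(53 + M) = -11*(53 - 82) = -11*(-29) = 319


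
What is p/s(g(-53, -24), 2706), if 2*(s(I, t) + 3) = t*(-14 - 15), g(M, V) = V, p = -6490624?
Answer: 811328/4905 ≈ 165.41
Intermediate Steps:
s(I, t) = -3 - 29*t/2 (s(I, t) = -3 + (t*(-14 - 15))/2 = -3 + (t*(-29))/2 = -3 + (-29*t)/2 = -3 - 29*t/2)
p/s(g(-53, -24), 2706) = -6490624/(-3 - 29/2*2706) = -6490624/(-3 - 39237) = -6490624/(-39240) = -6490624*(-1/39240) = 811328/4905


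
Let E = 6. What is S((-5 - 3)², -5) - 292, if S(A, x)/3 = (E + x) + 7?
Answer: -268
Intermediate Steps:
S(A, x) = 39 + 3*x (S(A, x) = 3*((6 + x) + 7) = 3*(13 + x) = 39 + 3*x)
S((-5 - 3)², -5) - 292 = (39 + 3*(-5)) - 292 = (39 - 15) - 292 = 24 - 292 = -268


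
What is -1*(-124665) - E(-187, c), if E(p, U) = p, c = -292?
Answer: 124852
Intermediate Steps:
-1*(-124665) - E(-187, c) = -1*(-124665) - 1*(-187) = 124665 + 187 = 124852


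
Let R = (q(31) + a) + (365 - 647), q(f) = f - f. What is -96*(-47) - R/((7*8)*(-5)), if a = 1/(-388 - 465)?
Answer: 1077405533/238840 ≈ 4511.0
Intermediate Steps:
q(f) = 0
a = -1/853 (a = 1/(-853) = -1/853 ≈ -0.0011723)
R = -240547/853 (R = (0 - 1/853) + (365 - 647) = -1/853 - 282 = -240547/853 ≈ -282.00)
-96*(-47) - R/((7*8)*(-5)) = -96*(-47) - (-240547)/(853*((7*8)*(-5))) = 4512 - (-240547)/(853*(56*(-5))) = 4512 - (-240547)/(853*(-280)) = 4512 - (-240547)*(-1)/(853*280) = 4512 - 1*240547/238840 = 4512 - 240547/238840 = 1077405533/238840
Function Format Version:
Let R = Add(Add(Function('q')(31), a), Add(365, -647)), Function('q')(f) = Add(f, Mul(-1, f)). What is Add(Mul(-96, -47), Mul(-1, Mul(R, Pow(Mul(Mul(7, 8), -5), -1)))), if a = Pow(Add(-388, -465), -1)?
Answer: Rational(1077405533, 238840) ≈ 4511.0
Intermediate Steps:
Function('q')(f) = 0
a = Rational(-1, 853) (a = Pow(-853, -1) = Rational(-1, 853) ≈ -0.0011723)
R = Rational(-240547, 853) (R = Add(Add(0, Rational(-1, 853)), Add(365, -647)) = Add(Rational(-1, 853), -282) = Rational(-240547, 853) ≈ -282.00)
Add(Mul(-96, -47), Mul(-1, Mul(R, Pow(Mul(Mul(7, 8), -5), -1)))) = Add(Mul(-96, -47), Mul(-1, Mul(Rational(-240547, 853), Pow(Mul(Mul(7, 8), -5), -1)))) = Add(4512, Mul(-1, Mul(Rational(-240547, 853), Pow(Mul(56, -5), -1)))) = Add(4512, Mul(-1, Mul(Rational(-240547, 853), Pow(-280, -1)))) = Add(4512, Mul(-1, Mul(Rational(-240547, 853), Rational(-1, 280)))) = Add(4512, Mul(-1, Rational(240547, 238840))) = Add(4512, Rational(-240547, 238840)) = Rational(1077405533, 238840)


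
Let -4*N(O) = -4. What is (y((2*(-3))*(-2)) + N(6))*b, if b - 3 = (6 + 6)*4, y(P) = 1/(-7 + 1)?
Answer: 85/2 ≈ 42.500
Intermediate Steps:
N(O) = 1 (N(O) = -1/4*(-4) = 1)
y(P) = -1/6 (y(P) = 1/(-6) = -1/6)
b = 51 (b = 3 + (6 + 6)*4 = 3 + 12*4 = 3 + 48 = 51)
(y((2*(-3))*(-2)) + N(6))*b = (-1/6 + 1)*51 = (5/6)*51 = 85/2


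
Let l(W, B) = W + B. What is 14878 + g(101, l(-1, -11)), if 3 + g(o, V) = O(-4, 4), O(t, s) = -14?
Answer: 14861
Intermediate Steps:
l(W, B) = B + W
g(o, V) = -17 (g(o, V) = -3 - 14 = -17)
14878 + g(101, l(-1, -11)) = 14878 - 17 = 14861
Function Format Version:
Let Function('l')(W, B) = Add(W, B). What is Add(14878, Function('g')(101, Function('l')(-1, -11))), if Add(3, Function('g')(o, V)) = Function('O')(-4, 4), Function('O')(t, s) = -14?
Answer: 14861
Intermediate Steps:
Function('l')(W, B) = Add(B, W)
Function('g')(o, V) = -17 (Function('g')(o, V) = Add(-3, -14) = -17)
Add(14878, Function('g')(101, Function('l')(-1, -11))) = Add(14878, -17) = 14861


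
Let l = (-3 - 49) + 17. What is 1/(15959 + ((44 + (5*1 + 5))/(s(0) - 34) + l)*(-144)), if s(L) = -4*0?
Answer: 17/360871 ≈ 4.7108e-5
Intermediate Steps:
s(L) = 0
l = -35 (l = -52 + 17 = -35)
1/(15959 + ((44 + (5*1 + 5))/(s(0) - 34) + l)*(-144)) = 1/(15959 + ((44 + (5*1 + 5))/(0 - 34) - 35)*(-144)) = 1/(15959 + ((44 + (5 + 5))/(-34) - 35)*(-144)) = 1/(15959 + ((44 + 10)*(-1/34) - 35)*(-144)) = 1/(15959 + (54*(-1/34) - 35)*(-144)) = 1/(15959 + (-27/17 - 35)*(-144)) = 1/(15959 - 622/17*(-144)) = 1/(15959 + 89568/17) = 1/(360871/17) = 17/360871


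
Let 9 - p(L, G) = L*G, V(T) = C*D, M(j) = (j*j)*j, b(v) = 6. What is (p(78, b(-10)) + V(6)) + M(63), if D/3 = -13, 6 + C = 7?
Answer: 249549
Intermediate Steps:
C = 1 (C = -6 + 7 = 1)
D = -39 (D = 3*(-13) = -39)
M(j) = j³ (M(j) = j²*j = j³)
V(T) = -39 (V(T) = 1*(-39) = -39)
p(L, G) = 9 - G*L (p(L, G) = 9 - L*G = 9 - G*L)
(p(78, b(-10)) + V(6)) + M(63) = ((9 - 1*6*78) - 39) + 63³ = ((9 - 468) - 39) + 250047 = (-459 - 39) + 250047 = -498 + 250047 = 249549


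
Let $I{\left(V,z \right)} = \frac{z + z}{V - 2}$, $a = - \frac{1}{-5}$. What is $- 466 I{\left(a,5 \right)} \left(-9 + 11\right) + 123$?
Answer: $\frac{47707}{9} \approx 5300.8$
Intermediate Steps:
$a = \frac{1}{5}$ ($a = \left(-1\right) \left(- \frac{1}{5}\right) = \frac{1}{5} \approx 0.2$)
$I{\left(V,z \right)} = \frac{2 z}{-2 + V}$
$- 466 I{\left(a,5 \right)} \left(-9 + 11\right) + 123 = - 466 \cdot 2 \cdot 5 \frac{1}{-2 + \frac{1}{5}} \left(-9 + 11\right) + 123 = - 466 \cdot 2 \cdot 5 \frac{1}{- \frac{9}{5}} \cdot 2 + 123 = - 466 \cdot 2 \cdot 5 \left(- \frac{5}{9}\right) 2 + 123 = - 466 \left(\left(- \frac{50}{9}\right) 2\right) + 123 = \left(-466\right) \left(- \frac{100}{9}\right) + 123 = \frac{46600}{9} + 123 = \frac{47707}{9}$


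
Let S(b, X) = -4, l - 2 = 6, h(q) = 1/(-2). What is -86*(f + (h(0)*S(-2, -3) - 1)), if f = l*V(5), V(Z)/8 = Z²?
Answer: -137686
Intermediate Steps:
h(q) = -½
l = 8 (l = 2 + 6 = 8)
V(Z) = 8*Z²
f = 1600 (f = 8*(8*5²) = 8*(8*25) = 8*200 = 1600)
-86*(f + (h(0)*S(-2, -3) - 1)) = -86*(1600 + (-½*(-4) - 1)) = -86*(1600 + (2 - 1)) = -86*(1600 + 1) = -86*1601 = -137686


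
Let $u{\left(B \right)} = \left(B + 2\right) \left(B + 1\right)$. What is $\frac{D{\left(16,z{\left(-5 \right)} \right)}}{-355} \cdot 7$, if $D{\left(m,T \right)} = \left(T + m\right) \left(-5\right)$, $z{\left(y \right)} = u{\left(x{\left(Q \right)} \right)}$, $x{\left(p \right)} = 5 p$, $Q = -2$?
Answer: $\frac{616}{71} \approx 8.6761$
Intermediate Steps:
$u{\left(B \right)} = \left(1 + B\right) \left(2 + B\right)$ ($u{\left(B \right)} = \left(2 + B\right) \left(1 + B\right) = \left(1 + B\right) \left(2 + B\right)$)
$z{\left(y \right)} = 72$ ($z{\left(y \right)} = 2 + \left(5 \left(-2\right)\right)^{2} + 3 \cdot 5 \left(-2\right) = 2 + \left(-10\right)^{2} + 3 \left(-10\right) = 2 + 100 - 30 = 72$)
$D{\left(m,T \right)} = - 5 T - 5 m$
$\frac{D{\left(16,z{\left(-5 \right)} \right)}}{-355} \cdot 7 = \frac{\left(-5\right) 72 - 80}{-355} \cdot 7 = \left(-360 - 80\right) \left(- \frac{1}{355}\right) 7 = \left(-440\right) \left(- \frac{1}{355}\right) 7 = \frac{88}{71} \cdot 7 = \frac{616}{71}$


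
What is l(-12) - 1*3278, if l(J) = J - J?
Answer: -3278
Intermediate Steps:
l(J) = 0
l(-12) - 1*3278 = 0 - 1*3278 = 0 - 3278 = -3278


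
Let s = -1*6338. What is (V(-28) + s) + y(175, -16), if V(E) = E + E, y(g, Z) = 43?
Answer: -6351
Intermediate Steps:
s = -6338
V(E) = 2*E
(V(-28) + s) + y(175, -16) = (2*(-28) - 6338) + 43 = (-56 - 6338) + 43 = -6394 + 43 = -6351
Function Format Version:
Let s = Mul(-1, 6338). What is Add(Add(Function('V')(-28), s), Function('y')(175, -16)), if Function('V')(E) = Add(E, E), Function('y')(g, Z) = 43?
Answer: -6351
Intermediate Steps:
s = -6338
Function('V')(E) = Mul(2, E)
Add(Add(Function('V')(-28), s), Function('y')(175, -16)) = Add(Add(Mul(2, -28), -6338), 43) = Add(Add(-56, -6338), 43) = Add(-6394, 43) = -6351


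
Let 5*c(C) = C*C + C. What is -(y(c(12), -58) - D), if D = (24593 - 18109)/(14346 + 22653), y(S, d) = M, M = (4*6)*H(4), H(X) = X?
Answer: -3545420/36999 ≈ -95.825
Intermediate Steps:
c(C) = C/5 + C²/5 (c(C) = (C*C + C)/5 = (C² + C)/5 = (C + C²)/5 = C/5 + C²/5)
M = 96 (M = (4*6)*4 = 24*4 = 96)
y(S, d) = 96
D = 6484/36999 ≈ 0.17525
-(y(c(12), -58) - D) = -(96 - 1*6484/36999) = -(96 - 6484/36999) = -1*3545420/36999 = -3545420/36999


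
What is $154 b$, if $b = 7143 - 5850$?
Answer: $199122$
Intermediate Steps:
$b = 1293$ ($b = 7143 - 5850 = 1293$)
$154 b = 154 \cdot 1293 = 199122$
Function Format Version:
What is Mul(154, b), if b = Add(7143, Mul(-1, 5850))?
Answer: 199122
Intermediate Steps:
b = 1293 (b = Add(7143, -5850) = 1293)
Mul(154, b) = Mul(154, 1293) = 199122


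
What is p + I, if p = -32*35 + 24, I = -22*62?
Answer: -2460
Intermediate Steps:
I = -1364
p = -1096 (p = -1120 + 24 = -1096)
p + I = -1096 - 1364 = -2460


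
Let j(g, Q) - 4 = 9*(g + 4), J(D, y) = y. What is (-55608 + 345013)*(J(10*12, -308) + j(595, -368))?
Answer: 1472203235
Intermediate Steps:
j(g, Q) = 40 + 9*g (j(g, Q) = 4 + 9*(g + 4) = 4 + 9*(4 + g) = 4 + (36 + 9*g) = 40 + 9*g)
(-55608 + 345013)*(J(10*12, -308) + j(595, -368)) = (-55608 + 345013)*(-308 + (40 + 9*595)) = 289405*(-308 + (40 + 5355)) = 289405*(-308 + 5395) = 289405*5087 = 1472203235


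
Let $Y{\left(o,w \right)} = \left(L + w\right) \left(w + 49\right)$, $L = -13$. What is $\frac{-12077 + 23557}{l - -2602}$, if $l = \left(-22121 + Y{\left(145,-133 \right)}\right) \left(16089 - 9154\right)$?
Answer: $- \frac{1640}{9765099} \approx -0.00016794$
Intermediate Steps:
$Y{\left(o,w \right)} = \left(-13 + w\right) \left(49 + w\right)$ ($Y{\left(o,w \right)} = \left(-13 + w\right) \left(w + 49\right) = \left(-13 + w\right) \left(49 + w\right)$)
$l = -68358295$ ($l = \left(-22121 + \left(-637 + \left(-133\right)^{2} + 36 \left(-133\right)\right)\right) \left(16089 - 9154\right) = \left(-22121 - -12264\right) 6935 = \left(-22121 + 12264\right) 6935 = \left(-9857\right) 6935 = -68358295$)
$\frac{-12077 + 23557}{l - -2602} = \frac{-12077 + 23557}{-68358295 - -2602} = \frac{11480}{-68358295 + \left(2706 - 104\right)} = \frac{11480}{-68358295 + 2602} = \frac{11480}{-68355693} = 11480 \left(- \frac{1}{68355693}\right) = - \frac{1640}{9765099}$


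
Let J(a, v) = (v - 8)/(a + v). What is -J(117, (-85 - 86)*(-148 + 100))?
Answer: -328/333 ≈ -0.98499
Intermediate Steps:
J(a, v) = (-8 + v)/(a + v)
-J(117, (-85 - 86)*(-148 + 100)) = -(-8 + (-85 - 86)*(-148 + 100))/(117 + (-85 - 86)*(-148 + 100)) = -(-8 - 171*(-48))/(117 - 171*(-48)) = -(-8 + 8208)/(117 + 8208) = -8200/8325 = -1*328/333 = -328/333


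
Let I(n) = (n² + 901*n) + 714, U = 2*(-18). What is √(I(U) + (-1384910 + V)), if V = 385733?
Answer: I*√1029603 ≈ 1014.7*I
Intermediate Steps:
U = -36
I(n) = 714 + n² + 901*n
√(I(U) + (-1384910 + V)) = √((714 + (-36)² + 901*(-36)) + (-1384910 + 385733)) = √((714 + 1296 - 32436) - 999177) = √(-30426 - 999177) = √(-1029603) = I*√1029603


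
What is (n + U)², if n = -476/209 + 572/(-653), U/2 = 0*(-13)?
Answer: 185223501376/18625971529 ≈ 9.9444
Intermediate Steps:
U = 0 (U = 2*(0*(-13)) = 2*0 = 0)
n = -430376/136477 (n = -476*1/209 + 572*(-1/653) = -476/209 - 572/653 = -430376/136477 ≈ -3.1535)
(n + U)² = (-430376/136477 + 0)² = (-430376/136477)² = 185223501376/18625971529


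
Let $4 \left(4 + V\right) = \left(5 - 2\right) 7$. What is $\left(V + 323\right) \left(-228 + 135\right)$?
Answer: $- \frac{120621}{4} \approx -30155.0$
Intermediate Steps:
$V = \frac{5}{4}$ ($V = -4 + \frac{\left(5 - 2\right) 7}{4} = -4 + \frac{3 \cdot 7}{4} = -4 + \frac{1}{4} \cdot 21 = -4 + \frac{21}{4} = \frac{5}{4} \approx 1.25$)
$\left(V + 323\right) \left(-228 + 135\right) = \left(\frac{5}{4} + 323\right) \left(-228 + 135\right) = \frac{1297}{4} \left(-93\right) = - \frac{120621}{4}$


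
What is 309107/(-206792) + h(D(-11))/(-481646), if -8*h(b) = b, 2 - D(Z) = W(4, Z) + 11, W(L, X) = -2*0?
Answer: -148880382763/99600539632 ≈ -1.4948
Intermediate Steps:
W(L, X) = 0
D(Z) = -9 (D(Z) = 2 - (0 + 11) = 2 - 1*11 = 2 - 11 = -9)
h(b) = -b/8
309107/(-206792) + h(D(-11))/(-481646) = 309107/(-206792) - 1/8*(-9)/(-481646) = 309107*(-1/206792) + (9/8)*(-1/481646) = -309107/206792 - 9/3853168 = -148880382763/99600539632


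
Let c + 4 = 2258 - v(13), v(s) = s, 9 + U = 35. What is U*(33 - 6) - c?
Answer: -1539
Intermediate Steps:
U = 26 (U = -9 + 35 = 26)
c = 2241 (c = -4 + (2258 - 1*13) = -4 + (2258 - 13) = -4 + 2245 = 2241)
U*(33 - 6) - c = 26*(33 - 6) - 1*2241 = 26*27 - 2241 = 702 - 2241 = -1539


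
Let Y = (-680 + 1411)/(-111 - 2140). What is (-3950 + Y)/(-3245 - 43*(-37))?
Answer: 8892181/3723154 ≈ 2.3883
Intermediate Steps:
Y = -731/2251 (Y = 731/(-2251) = 731*(-1/2251) = -731/2251 ≈ -0.32474)
(-3950 + Y)/(-3245 - 43*(-37)) = (-3950 - 731/2251)/(-3245 - 43*(-37)) = -8892181/(2251*(-3245 + 1591)) = -8892181/2251/(-1654) = -8892181/2251*(-1/1654) = 8892181/3723154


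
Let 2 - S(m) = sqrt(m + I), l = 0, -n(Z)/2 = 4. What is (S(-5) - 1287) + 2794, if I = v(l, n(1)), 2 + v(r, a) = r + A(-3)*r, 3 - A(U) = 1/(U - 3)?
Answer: 1509 - I*sqrt(7) ≈ 1509.0 - 2.6458*I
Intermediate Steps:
n(Z) = -8 (n(Z) = -2*4 = -8)
A(U) = 3 - 1/(-3 + U) (A(U) = 3 - 1/(U - 3) = 3 - 1/(-3 + U))
v(r, a) = -2 + 25*r/6 (v(r, a) = -2 + (r + ((-10 + 3*(-3))/(-3 - 3))*r) = -2 + (r + ((-10 - 9)/(-6))*r) = -2 + (r + (-1/6*(-19))*r) = -2 + (r + 19*r/6) = -2 + 25*r/6)
I = -2 (I = -2 + (25/6)*0 = -2 + 0 = -2)
S(m) = 2 - sqrt(-2 + m) (S(m) = 2 - sqrt(m - 2) = 2 - sqrt(-2 + m))
(S(-5) - 1287) + 2794 = ((2 - sqrt(-2 - 5)) - 1287) + 2794 = ((2 - sqrt(-7)) - 1287) + 2794 = ((2 - I*sqrt(7)) - 1287) + 2794 = (-1285 - I*sqrt(7)) + 2794 = 1509 - I*sqrt(7)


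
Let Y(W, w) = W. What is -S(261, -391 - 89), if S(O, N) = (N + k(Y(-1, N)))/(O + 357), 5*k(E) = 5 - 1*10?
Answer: 481/618 ≈ 0.77832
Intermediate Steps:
k(E) = -1 (k(E) = (5 - 1*10)/5 = (5 - 10)/5 = (⅕)*(-5) = -1)
S(O, N) = (-1 + N)/(357 + O) (S(O, N) = (N - 1)/(O + 357) = (-1 + N)/(357 + O))
-S(261, -391 - 89) = -(-1 + (-391 - 89))/(357 + 261) = -(-1 - 480)/618 = -(-481)/618 = -1*(-481/618) = 481/618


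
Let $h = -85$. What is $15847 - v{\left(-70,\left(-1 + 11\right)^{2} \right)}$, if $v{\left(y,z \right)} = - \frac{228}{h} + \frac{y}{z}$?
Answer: $\frac{2693653}{170} \approx 15845.0$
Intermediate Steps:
$v{\left(y,z \right)} = \frac{228}{85} + \frac{y}{z}$ ($v{\left(y,z \right)} = - \frac{228}{-85} + \frac{y}{z} = \left(-228\right) \left(- \frac{1}{85}\right) + \frac{y}{z} = \frac{228}{85} + \frac{y}{z}$)
$15847 - v{\left(-70,\left(-1 + 11\right)^{2} \right)} = 15847 - \left(\frac{228}{85} - \frac{70}{\left(-1 + 11\right)^{2}}\right) = 15847 - \left(\frac{228}{85} - \frac{70}{10^{2}}\right) = 15847 - \left(\frac{228}{85} - \frac{70}{100}\right) = 15847 - \left(\frac{228}{85} - \frac{7}{10}\right) = 15847 - \frac{337}{170} = \frac{2693653}{170}$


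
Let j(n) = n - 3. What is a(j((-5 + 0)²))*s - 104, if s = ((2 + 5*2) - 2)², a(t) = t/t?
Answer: -4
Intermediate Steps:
j(n) = -3 + n
a(t) = 1
s = 100 (s = ((2 + 10) - 2)² = (12 - 2)² = 10² = 100)
a(j((-5 + 0)²))*s - 104 = 1*100 - 104 = 100 - 104 = -4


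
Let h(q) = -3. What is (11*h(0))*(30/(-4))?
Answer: 495/2 ≈ 247.50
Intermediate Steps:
(11*h(0))*(30/(-4)) = (11*(-3))*(30/(-4)) = -990*(-1)/4 = -33*(-15/2) = 495/2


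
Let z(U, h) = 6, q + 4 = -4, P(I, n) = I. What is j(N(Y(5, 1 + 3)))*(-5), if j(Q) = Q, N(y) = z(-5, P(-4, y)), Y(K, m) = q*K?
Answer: -30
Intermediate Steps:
q = -8 (q = -4 - 4 = -8)
Y(K, m) = -8*K
N(y) = 6
j(N(Y(5, 1 + 3)))*(-5) = 6*(-5) = -30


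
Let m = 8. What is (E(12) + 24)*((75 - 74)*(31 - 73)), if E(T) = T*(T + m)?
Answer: -11088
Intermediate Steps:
E(T) = T*(8 + T) (E(T) = T*(T + 8) = T*(8 + T))
(E(12) + 24)*((75 - 74)*(31 - 73)) = (12*(8 + 12) + 24)*((75 - 74)*(31 - 73)) = (12*20 + 24)*(1*(-42)) = (240 + 24)*(-42) = 264*(-42) = -11088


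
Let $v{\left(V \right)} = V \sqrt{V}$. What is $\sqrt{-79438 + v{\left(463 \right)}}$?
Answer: $\sqrt{-79438 + 463 \sqrt{463}} \approx 263.58 i$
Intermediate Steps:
$v{\left(V \right)} = V^{\frac{3}{2}}$
$\sqrt{-79438 + v{\left(463 \right)}} = \sqrt{-79438 + 463^{\frac{3}{2}}} = \sqrt{-79438 + 463 \sqrt{463}}$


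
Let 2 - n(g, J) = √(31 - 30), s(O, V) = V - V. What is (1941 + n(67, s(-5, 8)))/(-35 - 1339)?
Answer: -971/687 ≈ -1.4134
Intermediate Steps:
s(O, V) = 0
n(g, J) = 1 (n(g, J) = 2 - √(31 - 30) = 2 - √1 = 2 - 1*1 = 2 - 1 = 1)
(1941 + n(67, s(-5, 8)))/(-35 - 1339) = (1941 + 1)/(-35 - 1339) = 1942/(-1374) = 1942*(-1/1374) = -971/687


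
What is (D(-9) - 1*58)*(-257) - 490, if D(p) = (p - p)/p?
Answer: 14416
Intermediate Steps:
D(p) = 0 (D(p) = 0/p = 0)
(D(-9) - 1*58)*(-257) - 490 = (0 - 1*58)*(-257) - 490 = (0 - 58)*(-257) - 490 = -58*(-257) - 490 = 14906 - 490 = 14416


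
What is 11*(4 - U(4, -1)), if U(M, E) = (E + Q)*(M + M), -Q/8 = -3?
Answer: -1980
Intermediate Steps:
Q = 24 (Q = -8*(-3) = 24)
U(M, E) = 2*M*(24 + E) (U(M, E) = (E + 24)*(M + M) = (24 + E)*(2*M) = 2*M*(24 + E))
11*(4 - U(4, -1)) = 11*(4 - 2*4*(24 - 1)) = 11*(4 - 2*4*23) = 11*(4 - 1*184) = 11*(4 - 184) = 11*(-180) = -1980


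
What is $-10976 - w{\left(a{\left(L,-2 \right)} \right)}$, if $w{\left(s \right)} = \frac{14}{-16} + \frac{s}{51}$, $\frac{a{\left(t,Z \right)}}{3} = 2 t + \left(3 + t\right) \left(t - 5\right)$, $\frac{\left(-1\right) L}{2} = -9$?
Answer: $- \frac{1495089}{136} \approx -10993.0$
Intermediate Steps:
$L = 18$ ($L = \left(-2\right) \left(-9\right) = 18$)
$a{\left(t,Z \right)} = 6 t + 3 \left(-5 + t\right) \left(3 + t\right)$ ($a{\left(t,Z \right)} = 3 \left(2 t + \left(3 + t\right) \left(t - 5\right)\right) = 3 \left(2 t + \left(3 + t\right) \left(-5 + t\right)\right) = 3 \left(2 t + \left(-5 + t\right) \left(3 + t\right)\right) = 6 t + 3 \left(-5 + t\right) \left(3 + t\right)$)
$w{\left(s \right)} = - \frac{7}{8} + \frac{s}{51}$ ($w{\left(s \right)} = 14 \left(- \frac{1}{16}\right) + s \frac{1}{51} = - \frac{7}{8} + \frac{s}{51}$)
$-10976 - w{\left(a{\left(L,-2 \right)} \right)} = -10976 - \left(- \frac{7}{8} + \frac{-45 + 3 \cdot 18^{2}}{51}\right) = -10976 - \left(- \frac{7}{8} + \frac{-45 + 3 \cdot 324}{51}\right) = -10976 - \left(- \frac{7}{8} + \frac{-45 + 972}{51}\right) = -10976 - \left(- \frac{7}{8} + \frac{1}{51} \cdot 927\right) = -10976 - \left(- \frac{7}{8} + \frac{309}{17}\right) = -10976 - \frac{2353}{136} = - \frac{1495089}{136}$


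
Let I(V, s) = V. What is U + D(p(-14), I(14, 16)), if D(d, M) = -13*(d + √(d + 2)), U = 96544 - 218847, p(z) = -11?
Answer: -122160 - 39*I ≈ -1.2216e+5 - 39.0*I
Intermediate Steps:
U = -122303
D(d, M) = -13*d - 13*√(2 + d) (D(d, M) = -13*(d + √(2 + d)) = -13*d - 13*√(2 + d))
U + D(p(-14), I(14, 16)) = -122303 + (-13*(-11) - 13*√(2 - 11)) = -122303 + (143 - 39*I) = -122160 - 39*I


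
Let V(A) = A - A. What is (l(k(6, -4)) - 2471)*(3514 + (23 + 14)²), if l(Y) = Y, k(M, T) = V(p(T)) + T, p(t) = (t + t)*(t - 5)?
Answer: -12085425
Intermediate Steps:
p(t) = 2*t*(-5 + t) (p(t) = (2*t)*(-5 + t) = 2*t*(-5 + t))
V(A) = 0
k(M, T) = T (k(M, T) = 0 + T = T)
(l(k(6, -4)) - 2471)*(3514 + (23 + 14)²) = (-4 - 2471)*(3514 + (23 + 14)²) = -2475*(3514 + 37²) = -2475*(3514 + 1369) = -2475*4883 = -12085425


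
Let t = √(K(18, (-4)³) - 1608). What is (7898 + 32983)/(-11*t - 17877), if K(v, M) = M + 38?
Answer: -730829637/319784843 + 449691*I*√1634/319784843 ≈ -2.2854 + 0.056844*I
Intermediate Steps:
K(v, M) = 38 + M
t = I*√1634 (t = √((38 + (-4)³) - 1608) = √((38 - 64) - 1608) = √(-26 - 1608) = √(-1634) = I*√1634 ≈ 40.423*I)
(7898 + 32983)/(-11*t - 17877) = (7898 + 32983)/(-11*I*√1634 - 17877) = 40881/(-11*I*√1634 - 17877) = 40881/(-17877 - 11*I*√1634)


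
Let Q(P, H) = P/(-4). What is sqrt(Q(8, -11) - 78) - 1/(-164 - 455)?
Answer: 1/619 + 4*I*sqrt(5) ≈ 0.0016155 + 8.9443*I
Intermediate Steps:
Q(P, H) = -P/4 (Q(P, H) = P*(-1/4) = -P/4)
sqrt(Q(8, -11) - 78) - 1/(-164 - 455) = sqrt(-1/4*8 - 78) - 1/(-164 - 455) = sqrt(-2 - 78) - 1/(-619) = sqrt(-80) - 1*(-1/619) = 4*I*sqrt(5) + 1/619 = 1/619 + 4*I*sqrt(5)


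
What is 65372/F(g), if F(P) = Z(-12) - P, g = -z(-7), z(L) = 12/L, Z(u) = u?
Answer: -114401/24 ≈ -4766.7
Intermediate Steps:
g = 12/7 (g = -12/(-7) = -12*(-1)/7 = -1*(-12/7) = 12/7 ≈ 1.7143)
F(P) = -12 - P
65372/F(g) = 65372/(-12 - 1*12/7) = 65372/(-12 - 12/7) = 65372/(-96/7) = 65372*(-7/96) = -114401/24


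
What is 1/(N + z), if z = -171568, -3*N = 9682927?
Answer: -3/10197631 ≈ -2.9419e-7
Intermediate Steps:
N = -9682927/3 (N = -⅓*9682927 = -9682927/3 ≈ -3.2276e+6)
1/(N + z) = 1/(-9682927/3 - 171568) = 1/(-10197631/3) = -3/10197631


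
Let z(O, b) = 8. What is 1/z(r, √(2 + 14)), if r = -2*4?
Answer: ⅛ ≈ 0.12500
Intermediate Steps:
r = -8
1/z(r, √(2 + 14)) = 1/8 = ⅛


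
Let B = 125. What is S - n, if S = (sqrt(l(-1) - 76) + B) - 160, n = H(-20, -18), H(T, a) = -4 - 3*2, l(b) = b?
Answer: -25 + I*sqrt(77) ≈ -25.0 + 8.775*I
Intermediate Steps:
H(T, a) = -10 (H(T, a) = -4 - 6 = -10)
n = -10
S = -35 + I*sqrt(77) (S = (sqrt(-1 - 76) + 125) - 160 = (sqrt(-77) + 125) - 160 = (I*sqrt(77) + 125) - 160 = (125 + I*sqrt(77)) - 160 = -35 + I*sqrt(77) ≈ -35.0 + 8.775*I)
S - n = (-35 + I*sqrt(77)) - 1*(-10) = (-35 + I*sqrt(77)) + 10 = -25 + I*sqrt(77)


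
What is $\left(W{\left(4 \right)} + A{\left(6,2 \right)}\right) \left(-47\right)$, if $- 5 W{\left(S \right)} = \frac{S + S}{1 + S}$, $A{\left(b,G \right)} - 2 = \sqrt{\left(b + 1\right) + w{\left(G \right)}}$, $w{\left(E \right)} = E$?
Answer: $- \frac{5499}{25} \approx -219.96$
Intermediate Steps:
$A{\left(b,G \right)} = 2 + \sqrt{1 + G + b}$ ($A{\left(b,G \right)} = 2 + \sqrt{\left(b + 1\right) + G} = 2 + \sqrt{\left(1 + b\right) + G} = 2 + \sqrt{1 + G + b}$)
$W{\left(S \right)} = - \frac{2 S}{5 \left(1 + S\right)}$ ($W{\left(S \right)} = - \frac{\left(S + S\right) \frac{1}{1 + S}}{5} = - \frac{2 S \frac{1}{1 + S}}{5} = - \frac{2 S}{5 \left(1 + S\right)}$)
$\left(W{\left(4 \right)} + A{\left(6,2 \right)}\right) \left(-47\right) = \left(\left(-2\right) 4 \frac{1}{5 + 5 \cdot 4} + \left(2 + \sqrt{1 + 2 + 6}\right)\right) \left(-47\right) = \left(\left(-2\right) 4 \frac{1}{5 + 20} + \left(2 + \sqrt{9}\right)\right) \left(-47\right) = \left(\left(-2\right) 4 \cdot \frac{1}{25} + \left(2 + 3\right)\right) \left(-47\right) = \left(\left(-2\right) 4 \cdot \frac{1}{25} + 5\right) \left(-47\right) = \left(- \frac{8}{25} + 5\right) \left(-47\right) = \frac{117}{25} \left(-47\right) = - \frac{5499}{25}$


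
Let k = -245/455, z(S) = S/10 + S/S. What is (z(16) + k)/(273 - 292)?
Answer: -134/1235 ≈ -0.10850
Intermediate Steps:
z(S) = 1 + S/10 (z(S) = S*(⅒) + 1 = S/10 + 1 = 1 + S/10)
k = -7/13 (k = -245*1/455 = -7/13 ≈ -0.53846)
(z(16) + k)/(273 - 292) = ((1 + (⅒)*16) - 7/13)/(273 - 292) = ((1 + 8/5) - 7/13)/(-19) = (13/5 - 7/13)*(-1/19) = (134/65)*(-1/19) = -134/1235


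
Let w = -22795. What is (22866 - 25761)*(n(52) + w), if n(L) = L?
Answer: 65840985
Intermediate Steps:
(22866 - 25761)*(n(52) + w) = (22866 - 25761)*(52 - 22795) = -2895*(-22743) = 65840985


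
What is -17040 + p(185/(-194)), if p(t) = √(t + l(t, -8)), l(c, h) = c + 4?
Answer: -17040 + √19691/97 ≈ -17039.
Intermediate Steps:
l(c, h) = 4 + c
p(t) = √(4 + 2*t) (p(t) = √(t + (4 + t)) = √(4 + 2*t))
-17040 + p(185/(-194)) = -17040 + √(4 + 2*(185/(-194))) = -17040 + √(4 + 2*(185*(-1/194))) = -17040 + √(4 + 2*(-185/194)) = -17040 + √(4 - 185/97) = -17040 + √(203/97) = -17040 + √19691/97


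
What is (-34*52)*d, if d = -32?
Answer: 56576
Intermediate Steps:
(-34*52)*d = -34*52*(-32) = -1768*(-32) = 56576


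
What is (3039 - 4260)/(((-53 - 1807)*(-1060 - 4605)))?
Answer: -37/319300 ≈ -0.00011588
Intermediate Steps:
(3039 - 4260)/(((-53 - 1807)*(-1060 - 4605))) = -1221/((-1860*(-5665))) = -1221/10536900 = -1221*1/10536900 = -37/319300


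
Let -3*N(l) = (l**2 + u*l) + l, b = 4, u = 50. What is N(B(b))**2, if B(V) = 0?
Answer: 0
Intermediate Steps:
N(l) = -17*l - l**2/3 (N(l) = -((l**2 + 50*l) + l)/3 = -(l**2 + 51*l)/3 = -17*l - l**2/3)
N(B(b))**2 = (-1/3*0*(51 + 0))**2 = (-1/3*0*51)**2 = 0**2 = 0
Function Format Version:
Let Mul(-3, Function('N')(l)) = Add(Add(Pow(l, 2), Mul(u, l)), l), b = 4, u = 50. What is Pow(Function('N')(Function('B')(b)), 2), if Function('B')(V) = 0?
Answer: 0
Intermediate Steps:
Function('N')(l) = Add(Mul(-17, l), Mul(Rational(-1, 3), Pow(l, 2))) (Function('N')(l) = Mul(Rational(-1, 3), Add(Add(Pow(l, 2), Mul(50, l)), l)) = Mul(Rational(-1, 3), Add(Pow(l, 2), Mul(51, l))) = Add(Mul(-17, l), Mul(Rational(-1, 3), Pow(l, 2))))
Pow(Function('N')(Function('B')(b)), 2) = Pow(Mul(Rational(-1, 3), 0, Add(51, 0)), 2) = Pow(Mul(Rational(-1, 3), 0, 51), 2) = Pow(0, 2) = 0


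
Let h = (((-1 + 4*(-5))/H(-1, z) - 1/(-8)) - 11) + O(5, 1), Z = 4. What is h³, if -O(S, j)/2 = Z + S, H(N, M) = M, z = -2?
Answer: -3176523/512 ≈ -6204.1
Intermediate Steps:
O(S, j) = -8 - 2*S (O(S, j) = -2*(4 + S) = -8 - 2*S)
h = -147/8 (h = (((-1 + 4*(-5))/(-2) - 1/(-8)) - 11) + (-8 - 2*5) = (((-1 - 20)*(-½) - 1*(-⅛)) - 11) + (-8 - 10) = ((-21*(-½) + ⅛) - 11) - 18 = ((21/2 + ⅛) - 11) - 18 = (85/8 - 11) - 18 = -3/8 - 18 = -147/8 ≈ -18.375)
h³ = (-147/8)³ = -3176523/512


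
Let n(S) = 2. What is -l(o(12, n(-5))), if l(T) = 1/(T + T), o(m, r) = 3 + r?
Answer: -⅒ ≈ -0.10000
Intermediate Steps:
l(T) = 1/(2*T)
-l(o(12, n(-5))) = -1/(2*(3 + 2)) = -1/(2*5) = -1*⅒ = -⅒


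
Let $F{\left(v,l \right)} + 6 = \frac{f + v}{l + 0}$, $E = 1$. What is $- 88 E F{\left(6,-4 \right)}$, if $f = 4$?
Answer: $748$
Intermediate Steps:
$F{\left(v,l \right)} = -6 + \frac{4 + v}{l}$ ($F{\left(v,l \right)} = -6 + \frac{4 + v}{l + 0} = -6 + \frac{4 + v}{l}$)
$- 88 E F{\left(6,-4 \right)} = - 88 \cdot 1 \frac{4 + 6 - -24}{-4} = - 88 \cdot 1 \left(- \frac{4 + 6 + 24}{4}\right) = - 88 \cdot 1 \left(\left(- \frac{1}{4}\right) 34\right) = - 88 \cdot 1 \left(- \frac{17}{2}\right) = \left(-88\right) \left(- \frac{17}{2}\right) = 748$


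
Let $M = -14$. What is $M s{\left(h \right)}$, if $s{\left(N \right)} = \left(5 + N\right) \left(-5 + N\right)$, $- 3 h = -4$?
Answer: $\frac{2926}{9} \approx 325.11$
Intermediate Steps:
$h = \frac{4}{3}$ ($h = \left(- \frac{1}{3}\right) \left(-4\right) = \frac{4}{3} \approx 1.3333$)
$s{\left(N \right)} = \left(-5 + N\right) \left(5 + N\right)$
$M s{\left(h \right)} = - 14 \left(-25 + \left(\frac{4}{3}\right)^{2}\right) = - 14 \left(-25 + \frac{16}{9}\right) = \left(-14\right) \left(- \frac{209}{9}\right) = \frac{2926}{9}$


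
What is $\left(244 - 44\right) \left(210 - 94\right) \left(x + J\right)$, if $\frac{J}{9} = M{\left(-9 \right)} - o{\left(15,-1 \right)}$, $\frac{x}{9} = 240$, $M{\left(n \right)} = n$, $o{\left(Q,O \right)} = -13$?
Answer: $50947200$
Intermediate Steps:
$x = 2160$ ($x = 9 \cdot 240 = 2160$)
$J = 36$ ($J = 9 \left(-9 - -13\right) = 9 \left(-9 + 13\right) = 9 \cdot 4 = 36$)
$\left(244 - 44\right) \left(210 - 94\right) \left(x + J\right) = \left(244 - 44\right) \left(210 - 94\right) \left(2160 + 36\right) = 200 \cdot 116 \cdot 2196 = 23200 \cdot 2196 = 50947200$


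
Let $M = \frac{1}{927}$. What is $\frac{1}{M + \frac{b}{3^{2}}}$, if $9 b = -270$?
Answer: $- \frac{927}{3089} \approx -0.3001$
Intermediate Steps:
$b = -30$ ($b = \frac{1}{9} \left(-270\right) = -30$)
$M = \frac{1}{927} \approx 0.0010787$
$\frac{1}{M + \frac{b}{3^{2}}} = \frac{1}{\frac{1}{927} - \frac{30}{3^{2}}} = \frac{1}{\frac{1}{927} - \frac{30}{9}} = \frac{1}{\frac{1}{927} - \frac{10}{3}} = \frac{1}{- \frac{3089}{927}} = - \frac{927}{3089}$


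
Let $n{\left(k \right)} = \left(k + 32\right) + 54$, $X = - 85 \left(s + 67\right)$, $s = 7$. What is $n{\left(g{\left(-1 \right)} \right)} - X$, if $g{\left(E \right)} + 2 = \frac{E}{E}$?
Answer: $6375$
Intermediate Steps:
$g{\left(E \right)} = -1$ ($g{\left(E \right)} = -2 + \frac{E}{E} = -2 + 1 = -1$)
$X = -6290$ ($X = - 85 \left(7 + 67\right) = \left(-85\right) 74 = -6290$)
$n{\left(k \right)} = 86 + k$ ($n{\left(k \right)} = \left(32 + k\right) + 54 = 86 + k$)
$n{\left(g{\left(-1 \right)} \right)} - X = \left(86 - 1\right) - -6290 = 85 + 6290 = 6375$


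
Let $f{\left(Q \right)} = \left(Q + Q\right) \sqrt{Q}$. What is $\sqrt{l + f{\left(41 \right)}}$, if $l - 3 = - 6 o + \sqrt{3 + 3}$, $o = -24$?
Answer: $\sqrt{147 + \sqrt{6} + 82 \sqrt{41}} \approx 25.971$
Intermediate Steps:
$f{\left(Q \right)} = 2 Q^{\frac{3}{2}}$ ($f{\left(Q \right)} = 2 Q \sqrt{Q} = 2 Q^{\frac{3}{2}}$)
$l = 147 + \sqrt{6}$ ($l = 3 + \left(\left(-6\right) \left(-24\right) + \sqrt{3 + 3}\right) = 3 + \left(144 + \sqrt{6}\right) = 147 + \sqrt{6} \approx 149.45$)
$\sqrt{l + f{\left(41 \right)}} = \sqrt{\left(147 + \sqrt{6}\right) + 2 \cdot 41^{\frac{3}{2}}} = \sqrt{\left(147 + \sqrt{6}\right) + 2 \cdot 41 \sqrt{41}} = \sqrt{\left(147 + \sqrt{6}\right) + 82 \sqrt{41}} = \sqrt{147 + \sqrt{6} + 82 \sqrt{41}}$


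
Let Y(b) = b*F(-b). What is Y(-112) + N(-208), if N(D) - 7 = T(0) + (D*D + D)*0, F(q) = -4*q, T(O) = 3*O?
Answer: 50183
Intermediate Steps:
N(D) = 7 (N(D) = 7 + (3*0 + (D*D + D)*0) = 7 + (0 + (D² + D)*0) = 7 + (0 + (D + D²)*0) = 7 + (0 + 0) = 7 + 0 = 7)
Y(b) = 4*b² (Y(b) = b*(-(-4)*b) = b*(4*b) = 4*b²)
Y(-112) + N(-208) = 4*(-112)² + 7 = 4*12544 + 7 = 50176 + 7 = 50183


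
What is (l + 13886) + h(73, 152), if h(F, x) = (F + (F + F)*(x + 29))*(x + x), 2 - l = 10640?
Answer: 8058944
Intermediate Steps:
l = -10638 (l = 2 - 1*10640 = 2 - 10640 = -10638)
h(F, x) = 2*x*(F + 2*F*(29 + x)) (h(F, x) = (F + (2*F)*(29 + x))*(2*x) = (F + 2*F*(29 + x))*(2*x) = 2*x*(F + 2*F*(29 + x)))
(l + 13886) + h(73, 152) = (-10638 + 13886) + 2*73*152*(59 + 2*152) = 3248 + 2*73*152*(59 + 304) = 3248 + 2*73*152*363 = 3248 + 8055696 = 8058944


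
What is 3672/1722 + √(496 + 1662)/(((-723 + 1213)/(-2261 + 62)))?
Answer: 612/287 - 2199*√2158/490 ≈ -206.34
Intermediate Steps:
3672/1722 + √(496 + 1662)/(((-723 + 1213)/(-2261 + 62))) = 3672*(1/1722) + √2158/((490/(-2199))) = 612/287 + √2158/((490*(-1/2199))) = 612/287 + √2158/(-490/2199) = 612/287 + √2158*(-2199/490) = 612/287 - 2199*√2158/490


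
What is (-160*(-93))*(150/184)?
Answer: 279000/23 ≈ 12130.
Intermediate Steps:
(-160*(-93))*(150/184) = 14880*(150*(1/184)) = 14880*(75/92) = 279000/23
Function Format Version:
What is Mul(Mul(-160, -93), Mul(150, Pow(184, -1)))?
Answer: Rational(279000, 23) ≈ 12130.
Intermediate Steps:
Mul(Mul(-160, -93), Mul(150, Pow(184, -1))) = Mul(14880, Mul(150, Rational(1, 184))) = Mul(14880, Rational(75, 92)) = Rational(279000, 23)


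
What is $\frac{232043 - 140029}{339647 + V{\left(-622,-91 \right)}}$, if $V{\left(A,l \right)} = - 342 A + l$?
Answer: $\frac{46007}{276140} \approx 0.16661$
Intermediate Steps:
$V{\left(A,l \right)} = l - 342 A$
$\frac{232043 - 140029}{339647 + V{\left(-622,-91 \right)}} = \frac{232043 - 140029}{339647 - -212633} = \frac{92014}{339647 + \left(-91 + 212724\right)} = \frac{92014}{339647 + 212633} = \frac{92014}{552280} = 92014 \cdot \frac{1}{552280} = \frac{46007}{276140}$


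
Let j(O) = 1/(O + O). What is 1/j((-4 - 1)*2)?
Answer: -20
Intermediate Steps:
j(O) = 1/(2*O)
1/j((-4 - 1)*2) = 1/(1/(2*(((-4 - 1)*2)))) = 1/(1/(2*((-5*2)))) = 1/((½)/(-10)) = 1/((½)*(-⅒)) = 1/(-1/20) = -20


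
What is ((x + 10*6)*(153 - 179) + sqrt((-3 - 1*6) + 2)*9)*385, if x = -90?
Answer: 300300 + 3465*I*sqrt(7) ≈ 3.003e+5 + 9167.5*I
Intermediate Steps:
((x + 10*6)*(153 - 179) + sqrt((-3 - 1*6) + 2)*9)*385 = ((-90 + 10*6)*(153 - 179) + sqrt((-3 - 1*6) + 2)*9)*385 = ((-90 + 60)*(-26) + sqrt((-3 - 6) + 2)*9)*385 = (-30*(-26) + sqrt(-9 + 2)*9)*385 = (780 + sqrt(-7)*9)*385 = (780 + (I*sqrt(7))*9)*385 = (780 + 9*I*sqrt(7))*385 = 300300 + 3465*I*sqrt(7)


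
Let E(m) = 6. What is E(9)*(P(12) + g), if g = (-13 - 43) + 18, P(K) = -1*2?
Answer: -240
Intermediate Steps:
P(K) = -2
g = -38 (g = -56 + 18 = -38)
E(9)*(P(12) + g) = 6*(-2 - 38) = 6*(-40) = -240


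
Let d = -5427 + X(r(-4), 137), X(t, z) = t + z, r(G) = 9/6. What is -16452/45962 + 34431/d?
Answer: -238503432/34724291 ≈ -6.8685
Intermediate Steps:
r(G) = 3/2 (r(G) = 9*(⅙) = 3/2)
d = -10577/2 (d = -5427 + (3/2 + 137) = -5427 + 277/2 = -10577/2 ≈ -5288.5)
-16452/45962 + 34431/d = -16452/45962 + 34431/(-10577/2) = -16452*1/45962 + 34431*(-2/10577) = -8226/22981 - 68862/10577 = -238503432/34724291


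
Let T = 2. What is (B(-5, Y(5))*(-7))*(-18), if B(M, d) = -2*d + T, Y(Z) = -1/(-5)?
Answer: 1008/5 ≈ 201.60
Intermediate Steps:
Y(Z) = ⅕ (Y(Z) = -1*(-⅕) = ⅕)
B(M, d) = 2 - 2*d (B(M, d) = -2*d + 2 = 2 - 2*d)
(B(-5, Y(5))*(-7))*(-18) = ((2 - 2*⅕)*(-7))*(-18) = ((2 - ⅖)*(-7))*(-18) = ((8/5)*(-7))*(-18) = -56/5*(-18) = 1008/5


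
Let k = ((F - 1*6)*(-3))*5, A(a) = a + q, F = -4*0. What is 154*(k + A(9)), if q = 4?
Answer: 15862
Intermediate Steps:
F = 0
A(a) = 4 + a (A(a) = a + 4 = 4 + a)
k = 90 (k = ((0 - 1*6)*(-3))*5 = ((0 - 6)*(-3))*5 = -6*(-3)*5 = 18*5 = 90)
154*(k + A(9)) = 154*(90 + (4 + 9)) = 154*(90 + 13) = 154*103 = 15862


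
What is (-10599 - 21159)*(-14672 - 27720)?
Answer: 1346285136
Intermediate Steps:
(-10599 - 21159)*(-14672 - 27720) = -31758*(-42392) = 1346285136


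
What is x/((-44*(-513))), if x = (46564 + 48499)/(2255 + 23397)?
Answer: 95063/579016944 ≈ 0.00016418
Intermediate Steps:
x = 95063/25652 ≈ 3.7059
x/((-44*(-513))) = 95063/(25652*((-44*(-513)))) = (95063/25652)/22572 = (95063/25652)*(1/22572) = 95063/579016944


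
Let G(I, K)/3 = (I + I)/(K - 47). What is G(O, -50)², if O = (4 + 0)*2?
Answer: 2304/9409 ≈ 0.24487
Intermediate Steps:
O = 8 (O = 4*2 = 8)
G(I, K) = 6*I/(-47 + K) (G(I, K) = 3*((I + I)/(K - 47)) = 3*((2*I)/(-47 + K)) = 3*(2*I/(-47 + K)) = 6*I/(-47 + K))
G(O, -50)² = (6*8/(-47 - 50))² = (6*8/(-97))² = (6*8*(-1/97))² = (-48/97)² = 2304/9409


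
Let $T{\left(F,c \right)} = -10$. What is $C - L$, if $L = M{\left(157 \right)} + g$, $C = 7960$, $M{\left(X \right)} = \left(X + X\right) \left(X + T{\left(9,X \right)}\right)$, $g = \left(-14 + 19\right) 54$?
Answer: $-38468$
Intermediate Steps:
$g = 270$ ($g = 5 \cdot 54 = 270$)
$M{\left(X \right)} = 2 X \left(-10 + X\right)$ ($M{\left(X \right)} = \left(X + X\right) \left(X - 10\right) = 2 X \left(-10 + X\right)$)
$L = 46428$ ($L = 2 \cdot 157 \left(-10 + 157\right) + 270 = 2 \cdot 157 \cdot 147 + 270 = 46158 + 270 = 46428$)
$C - L = 7960 - 46428 = -38468$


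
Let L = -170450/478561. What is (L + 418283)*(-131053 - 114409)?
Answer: -49135051553949606/478561 ≈ -1.0267e+11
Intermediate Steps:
L = -170450/478561 (L = -170450*1/478561 = -170450/478561 ≈ -0.35617)
(L + 418283)*(-131053 - 114409) = (-170450/478561 + 418283)*(-131053 - 114409) = (200173760313/478561)*(-245462) = -49135051553949606/478561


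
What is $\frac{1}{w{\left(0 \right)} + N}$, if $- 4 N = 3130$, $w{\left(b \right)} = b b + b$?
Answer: $- \frac{2}{1565} \approx -0.001278$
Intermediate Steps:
$w{\left(b \right)} = b + b^{2}$ ($w{\left(b \right)} = b^{2} + b = b + b^{2}$)
$N = - \frac{1565}{2}$ ($N = \left(- \frac{1}{4}\right) 3130 = - \frac{1565}{2} \approx -782.5$)
$\frac{1}{w{\left(0 \right)} + N} = \frac{1}{0 \left(1 + 0\right) - \frac{1565}{2}} = \frac{1}{0 \cdot 1 - \frac{1565}{2}} = \frac{1}{0 - \frac{1565}{2}} = \frac{1}{- \frac{1565}{2}} = - \frac{2}{1565}$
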